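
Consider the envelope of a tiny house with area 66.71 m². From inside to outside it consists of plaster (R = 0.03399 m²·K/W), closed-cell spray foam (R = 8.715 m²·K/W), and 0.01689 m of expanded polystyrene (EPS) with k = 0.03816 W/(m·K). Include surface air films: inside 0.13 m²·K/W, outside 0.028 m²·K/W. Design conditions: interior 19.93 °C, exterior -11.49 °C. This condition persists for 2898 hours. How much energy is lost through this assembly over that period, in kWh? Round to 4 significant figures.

649.7 kWh

0.01689/0.03816 = 0.44261
R_total = 0.13 + 0.03399 + 8.715 + 0.44261 + 0.028 = 9.3496 m²·K/W
Q = 66.71 × (19.93 − (-11.49)) / 9.3496 = 224.18 W
E = 224.18 W × 2898 h / 1000 = 649.68 kWh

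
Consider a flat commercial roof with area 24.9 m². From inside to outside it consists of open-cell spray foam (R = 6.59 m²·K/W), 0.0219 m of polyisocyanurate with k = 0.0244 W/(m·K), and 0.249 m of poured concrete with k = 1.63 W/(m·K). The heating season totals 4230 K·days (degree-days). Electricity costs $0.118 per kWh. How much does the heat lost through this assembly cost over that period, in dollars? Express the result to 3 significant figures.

39.0 dollars

0.0219/0.0244 = 0.8975
0.249/1.63 = 0.1528
R_total = 6.59 + 0.8975 + 0.1528 = 7.64 m²·K/W
E = A × HDD × 24 / R / 1000 = 24.9 × 4230 × 24 / 7.64 / 1000 = 330.9 kWh
Cost = 330.9 × 0.118 = $39.04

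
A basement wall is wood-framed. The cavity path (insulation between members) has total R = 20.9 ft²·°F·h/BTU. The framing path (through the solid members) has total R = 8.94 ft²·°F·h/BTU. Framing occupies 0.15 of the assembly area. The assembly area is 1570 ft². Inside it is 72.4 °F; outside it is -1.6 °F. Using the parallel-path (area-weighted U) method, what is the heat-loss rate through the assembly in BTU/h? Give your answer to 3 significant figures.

U_eff = 0.85/20.9 + 0.15/8.94 = 0.04067 + 0.01678 = 0.05745
R_eff = 1/U_eff = 17.41 ft²·°F·h/BTU
Q = 1570 × (72.4 − (-1.6)) / 17.41 = 6674 BTU/h

6670 BTU/h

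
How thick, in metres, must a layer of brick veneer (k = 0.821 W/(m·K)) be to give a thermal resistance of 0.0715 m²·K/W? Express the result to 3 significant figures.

0.0587 m

L = R·k = 0.0715 × 0.821 = 0.0587 m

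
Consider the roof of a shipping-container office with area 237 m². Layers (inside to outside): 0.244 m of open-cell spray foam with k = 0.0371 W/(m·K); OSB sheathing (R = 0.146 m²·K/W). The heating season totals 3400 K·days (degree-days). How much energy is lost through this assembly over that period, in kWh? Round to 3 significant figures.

2880 kWh

0.244/0.0371 = 6.577
R_total = 6.577 + 0.146 = 6.723 m²·K/W
E = A × HDD × 24 / R / 1000 = 237 × 3400 × 24 / 6.723 / 1000 = 2877 kWh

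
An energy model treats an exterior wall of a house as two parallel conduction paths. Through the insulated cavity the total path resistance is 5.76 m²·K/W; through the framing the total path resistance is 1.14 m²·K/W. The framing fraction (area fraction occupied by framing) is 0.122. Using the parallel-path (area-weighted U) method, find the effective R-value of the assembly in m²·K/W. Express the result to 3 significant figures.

3.85 m²·K/W

U_eff = 0.878/5.76 + 0.122/1.14 = 0.1524 + 0.107 = 0.2594
R_eff = 1/U_eff = 3.854 m²·K/W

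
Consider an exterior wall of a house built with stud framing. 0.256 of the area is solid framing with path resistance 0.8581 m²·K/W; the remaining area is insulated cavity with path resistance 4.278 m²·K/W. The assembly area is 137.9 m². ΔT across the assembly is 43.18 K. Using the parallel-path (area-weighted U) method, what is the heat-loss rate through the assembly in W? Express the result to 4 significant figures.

U_eff = 0.744/4.278 + 0.256/0.8581 = 0.17391 + 0.29833 = 0.47225
R_eff = 1/U_eff = 2.1175 m²·K/W
Q = 137.9 × 43.18 / 2.1175 = 2812 W

2812 W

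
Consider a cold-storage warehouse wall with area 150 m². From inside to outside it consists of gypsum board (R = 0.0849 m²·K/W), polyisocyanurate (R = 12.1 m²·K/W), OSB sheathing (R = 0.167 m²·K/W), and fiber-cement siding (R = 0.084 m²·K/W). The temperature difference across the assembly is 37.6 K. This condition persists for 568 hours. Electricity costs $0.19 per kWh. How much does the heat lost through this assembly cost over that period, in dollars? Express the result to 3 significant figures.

48.9 dollars

R_total = 0.0849 + 12.1 + 0.167 + 0.084 = 12.44 m²·K/W
Q = 150 × 37.6 / 12.44 = 453.5 W
E = 453.5 W × 568 h / 1000 = 257.6 kWh
Cost = 257.6 × 0.19 = $48.94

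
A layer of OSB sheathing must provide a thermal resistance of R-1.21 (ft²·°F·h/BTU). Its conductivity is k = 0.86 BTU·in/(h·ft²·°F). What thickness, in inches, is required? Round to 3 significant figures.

L = R × k = 1.21 × 0.86 = 1.041 in

1.04 in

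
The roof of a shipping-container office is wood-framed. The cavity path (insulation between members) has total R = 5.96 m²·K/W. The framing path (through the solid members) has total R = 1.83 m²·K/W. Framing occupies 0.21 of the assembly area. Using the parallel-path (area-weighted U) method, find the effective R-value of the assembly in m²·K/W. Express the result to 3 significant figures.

U_eff = 0.79/5.96 + 0.21/1.83 = 0.1326 + 0.1148 = 0.2473
R_eff = 1/U_eff = 4.044 m²·K/W

4.04 m²·K/W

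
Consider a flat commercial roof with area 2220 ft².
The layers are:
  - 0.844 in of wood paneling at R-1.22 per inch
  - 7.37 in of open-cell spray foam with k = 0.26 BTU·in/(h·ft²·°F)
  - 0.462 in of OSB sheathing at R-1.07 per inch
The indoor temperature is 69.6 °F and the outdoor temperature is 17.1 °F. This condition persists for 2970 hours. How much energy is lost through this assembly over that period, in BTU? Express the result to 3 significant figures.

11600000 BTU

0.844 × 1.22 = 1.03
7.37/0.26 = 28.35
0.462 × 1.07 = 0.4943
R_total = 1.03 + 28.35 + 0.4943 = 29.87 ft²·°F·h/BTU
Q = 2220 × (69.6 − 17.1) / 29.87 = 3902 BTU/h
E = 3902 × 2970 = 11590000 BTU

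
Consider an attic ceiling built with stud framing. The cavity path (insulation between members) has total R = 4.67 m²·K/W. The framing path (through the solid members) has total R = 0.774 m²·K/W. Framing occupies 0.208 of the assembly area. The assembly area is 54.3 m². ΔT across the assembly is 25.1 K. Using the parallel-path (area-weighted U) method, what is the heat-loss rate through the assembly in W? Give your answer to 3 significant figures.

597 W

U_eff = 0.792/4.67 + 0.208/0.774 = 0.1696 + 0.2687 = 0.4383
R_eff = 1/U_eff = 2.281 m²·K/W
Q = 54.3 × 25.1 / 2.281 = 597.4 W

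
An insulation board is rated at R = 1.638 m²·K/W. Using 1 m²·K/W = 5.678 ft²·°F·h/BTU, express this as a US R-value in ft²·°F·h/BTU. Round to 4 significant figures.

R_US = 1.638 × 5.678 = 9.3006

9.301 ft²·°F·h/BTU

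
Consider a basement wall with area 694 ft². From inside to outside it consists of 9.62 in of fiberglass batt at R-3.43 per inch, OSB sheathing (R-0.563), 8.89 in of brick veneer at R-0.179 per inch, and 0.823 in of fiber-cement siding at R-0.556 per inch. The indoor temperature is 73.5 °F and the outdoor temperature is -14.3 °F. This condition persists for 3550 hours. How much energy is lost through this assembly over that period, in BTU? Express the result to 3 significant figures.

6070000 BTU

9.62 × 3.43 = 33
8.89 × 0.179 = 1.591
0.823 × 0.556 = 0.4576
R_total = 33 + 0.563 + 1.591 + 0.4576 = 35.61 ft²·°F·h/BTU
Q = 694 × (73.5 − (-14.3)) / 35.61 = 1711 BTU/h
E = 1711 × 3550 = 6075000 BTU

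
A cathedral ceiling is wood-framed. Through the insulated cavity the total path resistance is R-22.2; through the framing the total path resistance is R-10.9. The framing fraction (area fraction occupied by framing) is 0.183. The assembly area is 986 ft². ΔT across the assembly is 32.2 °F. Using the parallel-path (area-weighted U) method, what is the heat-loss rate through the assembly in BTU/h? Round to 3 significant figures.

1700 BTU/h

U_eff = 0.817/22.2 + 0.183/10.9 = 0.0368 + 0.01679 = 0.05359
R_eff = 1/U_eff = 18.66 ft²·°F·h/BTU
Q = 986 × 32.2 / 18.66 = 1701 BTU/h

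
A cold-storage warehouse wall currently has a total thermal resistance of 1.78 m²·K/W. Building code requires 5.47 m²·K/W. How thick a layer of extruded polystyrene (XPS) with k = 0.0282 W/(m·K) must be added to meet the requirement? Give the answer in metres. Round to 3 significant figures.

ΔR = 5.47 − 1.78 = 3.69 m²·K/W
L = ΔR × k = 3.69 × 0.0282 = 0.1041 m

0.104 m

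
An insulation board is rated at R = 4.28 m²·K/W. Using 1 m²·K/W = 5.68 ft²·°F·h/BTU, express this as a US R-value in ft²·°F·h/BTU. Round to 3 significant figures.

R_US = 4.28 × 5.68 = 24.31

24.3 ft²·°F·h/BTU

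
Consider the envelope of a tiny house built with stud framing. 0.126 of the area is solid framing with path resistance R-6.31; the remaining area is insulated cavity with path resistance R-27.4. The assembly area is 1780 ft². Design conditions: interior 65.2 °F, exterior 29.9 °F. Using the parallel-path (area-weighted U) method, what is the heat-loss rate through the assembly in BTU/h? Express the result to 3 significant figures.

3260 BTU/h

U_eff = 0.874/27.4 + 0.126/6.31 = 0.0319 + 0.01997 = 0.05187
R_eff = 1/U_eff = 19.28 ft²·°F·h/BTU
Q = 1780 × (65.2 − 29.9) / 19.28 = 3259 BTU/h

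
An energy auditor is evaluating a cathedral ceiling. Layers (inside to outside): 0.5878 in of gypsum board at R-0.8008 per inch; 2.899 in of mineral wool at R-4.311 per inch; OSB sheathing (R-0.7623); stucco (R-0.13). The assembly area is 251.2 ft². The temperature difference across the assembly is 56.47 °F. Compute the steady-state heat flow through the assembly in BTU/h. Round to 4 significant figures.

1023 BTU/h

0.5878 × 0.8008 = 0.47071
2.899 × 4.311 = 12.498
R_total = 0.47071 + 12.498 + 0.7623 + 0.13 = 13.861 ft²·°F·h/BTU
Q = A·ΔT/R = 251.2 × 56.47 / 13.861 = 1023.4 BTU/h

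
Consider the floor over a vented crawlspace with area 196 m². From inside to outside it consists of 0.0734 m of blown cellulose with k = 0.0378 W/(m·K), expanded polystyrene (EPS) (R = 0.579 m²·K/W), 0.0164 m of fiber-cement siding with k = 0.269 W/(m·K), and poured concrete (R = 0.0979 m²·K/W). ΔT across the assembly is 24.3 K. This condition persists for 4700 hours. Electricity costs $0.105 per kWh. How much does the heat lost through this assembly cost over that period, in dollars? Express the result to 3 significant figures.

877 dollars

0.0734/0.0378 = 1.942
0.0164/0.269 = 0.06097
R_total = 1.942 + 0.579 + 0.06097 + 0.0979 = 2.68 m²·K/W
Q = 196 × 24.3 / 2.68 = 1777 W
E = 1777 W × 4700 h / 1000 = 8354 kWh
Cost = 8354 × 0.105 = $877.1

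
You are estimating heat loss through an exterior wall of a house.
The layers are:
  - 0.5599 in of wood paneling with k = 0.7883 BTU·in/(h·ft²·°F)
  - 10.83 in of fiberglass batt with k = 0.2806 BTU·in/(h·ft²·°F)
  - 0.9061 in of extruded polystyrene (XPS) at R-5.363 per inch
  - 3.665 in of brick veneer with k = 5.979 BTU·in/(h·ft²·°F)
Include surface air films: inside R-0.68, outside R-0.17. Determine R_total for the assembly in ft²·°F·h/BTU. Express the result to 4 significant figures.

45.63 ft²·°F·h/BTU

0.5599/0.7883 = 0.71026
10.83/0.2806 = 38.596
0.9061 × 5.363 = 4.8594
3.665/5.979 = 0.61298
R_total = 0.68 + 0.71026 + 38.596 + 4.8594 + 0.61298 + 0.17 = 45.629 ft²·°F·h/BTU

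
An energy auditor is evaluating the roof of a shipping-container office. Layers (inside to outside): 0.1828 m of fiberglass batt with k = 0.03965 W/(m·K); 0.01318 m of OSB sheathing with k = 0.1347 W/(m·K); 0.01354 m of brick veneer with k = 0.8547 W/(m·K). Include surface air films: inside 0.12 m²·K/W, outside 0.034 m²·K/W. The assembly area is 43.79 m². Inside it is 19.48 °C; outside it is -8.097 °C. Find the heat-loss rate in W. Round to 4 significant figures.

247.6 W

0.1828/0.03965 = 4.6103
0.01318/0.1347 = 0.097847
0.01354/0.8547 = 0.015842
R_total = 0.12 + 4.6103 + 0.097847 + 0.015842 + 0.034 = 4.878 m²·K/W
Q = A·ΔT/R = 43.79 × (19.48 − (-8.097)) / 4.878 = 247.56 W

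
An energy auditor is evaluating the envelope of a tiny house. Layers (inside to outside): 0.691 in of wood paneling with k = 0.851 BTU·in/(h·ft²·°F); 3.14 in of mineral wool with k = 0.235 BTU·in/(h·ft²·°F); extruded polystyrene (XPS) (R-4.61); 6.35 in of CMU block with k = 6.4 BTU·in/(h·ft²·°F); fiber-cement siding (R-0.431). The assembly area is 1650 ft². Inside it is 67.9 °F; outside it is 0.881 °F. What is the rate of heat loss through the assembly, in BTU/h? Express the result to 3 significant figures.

0.691/0.851 = 0.812
3.14/0.235 = 13.36
6.35/6.4 = 0.9922
R_total = 0.812 + 13.36 + 4.61 + 0.9922 + 0.431 = 20.21 ft²·°F·h/BTU
Q = A·ΔT/R = 1650 × (67.9 − 0.881) / 20.21 = 5472 BTU/h

5470 BTU/h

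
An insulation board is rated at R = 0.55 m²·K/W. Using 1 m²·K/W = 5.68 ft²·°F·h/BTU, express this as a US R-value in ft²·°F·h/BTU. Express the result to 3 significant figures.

3.12 ft²·°F·h/BTU

R_US = 0.55 × 5.68 = 3.124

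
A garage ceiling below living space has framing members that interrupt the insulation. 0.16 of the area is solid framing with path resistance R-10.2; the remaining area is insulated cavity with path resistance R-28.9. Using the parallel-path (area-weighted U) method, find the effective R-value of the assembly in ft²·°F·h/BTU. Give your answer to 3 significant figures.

22.3 ft²·°F·h/BTU

U_eff = 0.84/28.9 + 0.16/10.2 = 0.02907 + 0.01569 = 0.04475
R_eff = 1/U_eff = 22.35 ft²·°F·h/BTU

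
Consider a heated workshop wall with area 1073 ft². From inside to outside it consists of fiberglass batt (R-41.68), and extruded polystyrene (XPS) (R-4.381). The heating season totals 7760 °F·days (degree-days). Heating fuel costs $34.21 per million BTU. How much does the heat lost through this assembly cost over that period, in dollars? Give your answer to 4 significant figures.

R_total = 41.68 + 4.381 = 46.061 ft²·°F·h/BTU
E = A × HDD × 24 / R = 1073 × 7760 × 24 / 46.061 = 4338500 BTU
Cost = 4338500/10⁶ × 34.21 = $148.42

148.4 dollars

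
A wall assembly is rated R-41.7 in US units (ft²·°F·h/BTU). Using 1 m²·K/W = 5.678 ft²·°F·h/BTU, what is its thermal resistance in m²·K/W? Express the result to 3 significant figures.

R_SI = 41.7/5.678 = 7.344

7.34 m²·K/W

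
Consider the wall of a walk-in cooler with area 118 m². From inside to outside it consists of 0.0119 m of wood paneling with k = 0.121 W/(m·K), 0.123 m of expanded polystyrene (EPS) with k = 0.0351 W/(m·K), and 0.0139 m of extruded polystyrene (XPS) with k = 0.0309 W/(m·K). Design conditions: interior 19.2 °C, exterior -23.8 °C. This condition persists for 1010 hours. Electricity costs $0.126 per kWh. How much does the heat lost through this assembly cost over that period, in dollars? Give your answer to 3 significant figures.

0.0119/0.121 = 0.09835
0.123/0.0351 = 3.504
0.0139/0.0309 = 0.4498
R_total = 0.09835 + 3.504 + 0.4498 = 4.052 m²·K/W
Q = 118 × (19.2 − (-23.8)) / 4.052 = 1252 W
E = 1252 W × 1010 h / 1000 = 1265 kWh
Cost = 1265 × 0.126 = $159.3

159 dollars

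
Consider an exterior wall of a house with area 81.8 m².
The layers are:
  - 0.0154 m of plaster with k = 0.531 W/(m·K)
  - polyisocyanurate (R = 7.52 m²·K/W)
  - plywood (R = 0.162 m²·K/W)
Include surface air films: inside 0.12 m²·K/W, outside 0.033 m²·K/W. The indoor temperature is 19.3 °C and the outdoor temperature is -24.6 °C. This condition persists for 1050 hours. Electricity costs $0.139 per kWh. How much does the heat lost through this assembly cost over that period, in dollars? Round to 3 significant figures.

66.6 dollars

0.0154/0.531 = 0.029
R_total = 0.12 + 0.029 + 7.52 + 0.162 + 0.033 = 7.864 m²·K/W
Q = 81.8 × (19.3 − (-24.6)) / 7.864 = 456.6 W
E = 456.6 W × 1050 h / 1000 = 479.5 kWh
Cost = 479.5 × 0.139 = $66.65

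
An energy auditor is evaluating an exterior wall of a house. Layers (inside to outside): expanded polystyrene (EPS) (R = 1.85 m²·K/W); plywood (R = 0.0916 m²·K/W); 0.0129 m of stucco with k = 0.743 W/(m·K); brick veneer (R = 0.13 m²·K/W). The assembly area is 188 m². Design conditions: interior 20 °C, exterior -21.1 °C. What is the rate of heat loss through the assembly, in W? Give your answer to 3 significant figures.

3700 W

0.0129/0.743 = 0.01736
R_total = 1.85 + 0.0916 + 0.01736 + 0.13 = 2.089 m²·K/W
Q = A·ΔT/R = 188 × (20 − (-21.1)) / 2.089 = 3699 W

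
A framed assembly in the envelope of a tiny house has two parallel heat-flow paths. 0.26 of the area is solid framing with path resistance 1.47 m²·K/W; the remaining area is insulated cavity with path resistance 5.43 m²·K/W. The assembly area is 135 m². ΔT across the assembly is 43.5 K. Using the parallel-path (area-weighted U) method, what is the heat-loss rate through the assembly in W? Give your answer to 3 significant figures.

U_eff = 0.74/5.43 + 0.26/1.47 = 0.1363 + 0.1769 = 0.3132
R_eff = 1/U_eff = 3.193 m²·K/W
Q = 135 × 43.5 / 3.193 = 1839 W

1840 W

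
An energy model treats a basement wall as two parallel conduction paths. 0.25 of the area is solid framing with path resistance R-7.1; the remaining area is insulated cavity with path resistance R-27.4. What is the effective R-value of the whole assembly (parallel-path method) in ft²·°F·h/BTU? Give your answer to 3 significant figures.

U_eff = 0.75/27.4 + 0.25/7.1 = 0.02737 + 0.03521 = 0.06258
R_eff = 1/U_eff = 15.98 ft²·°F·h/BTU

16.0 ft²·°F·h/BTU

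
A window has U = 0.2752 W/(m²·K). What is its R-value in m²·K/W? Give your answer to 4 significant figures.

3.634 m²·K/W

R = 1/U = 1/0.2752 = 3.6337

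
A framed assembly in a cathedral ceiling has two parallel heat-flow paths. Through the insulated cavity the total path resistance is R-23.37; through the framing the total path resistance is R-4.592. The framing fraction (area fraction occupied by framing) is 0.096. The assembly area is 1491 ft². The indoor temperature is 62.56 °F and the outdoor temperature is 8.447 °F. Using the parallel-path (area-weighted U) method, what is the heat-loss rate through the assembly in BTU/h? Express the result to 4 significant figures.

4808 BTU/h

U_eff = 0.904/23.37 + 0.096/4.592 = 0.038682 + 0.020906 = 0.059588
R_eff = 1/U_eff = 16.782 ft²·°F·h/BTU
Q = 1491 × (62.56 − 8.447) / 16.782 = 4807.7 BTU/h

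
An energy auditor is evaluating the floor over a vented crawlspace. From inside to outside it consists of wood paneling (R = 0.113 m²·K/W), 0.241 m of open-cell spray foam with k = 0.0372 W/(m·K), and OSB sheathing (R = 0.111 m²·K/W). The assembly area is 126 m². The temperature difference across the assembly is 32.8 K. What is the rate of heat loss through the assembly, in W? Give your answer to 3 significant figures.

0.241/0.0372 = 6.478
R_total = 0.113 + 6.478 + 0.111 = 6.702 m²·K/W
Q = A·ΔT/R = 126 × 32.8 / 6.702 = 616.6 W

617 W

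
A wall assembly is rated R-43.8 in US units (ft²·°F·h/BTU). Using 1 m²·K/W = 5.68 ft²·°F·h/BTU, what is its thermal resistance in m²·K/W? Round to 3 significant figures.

7.71 m²·K/W

R_SI = 43.8/5.68 = 7.711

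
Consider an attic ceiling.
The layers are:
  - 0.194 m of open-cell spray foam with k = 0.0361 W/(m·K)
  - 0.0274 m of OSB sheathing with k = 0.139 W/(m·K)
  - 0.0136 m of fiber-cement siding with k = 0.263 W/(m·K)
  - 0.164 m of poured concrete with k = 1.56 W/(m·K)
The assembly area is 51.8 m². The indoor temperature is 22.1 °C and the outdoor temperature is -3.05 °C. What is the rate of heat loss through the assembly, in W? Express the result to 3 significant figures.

227 W

0.194/0.0361 = 5.374
0.0274/0.139 = 0.1971
0.0136/0.263 = 0.05171
0.164/1.56 = 0.1051
R_total = 5.374 + 0.1971 + 0.05171 + 0.1051 = 5.728 m²·K/W
Q = A·ΔT/R = 51.8 × (22.1 − (-3.05)) / 5.728 = 227.4 W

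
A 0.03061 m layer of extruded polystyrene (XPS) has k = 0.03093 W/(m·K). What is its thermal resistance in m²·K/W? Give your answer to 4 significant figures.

0.9897 m²·K/W

R = L/k = 0.03061/0.03093 = 0.98965 m²·K/W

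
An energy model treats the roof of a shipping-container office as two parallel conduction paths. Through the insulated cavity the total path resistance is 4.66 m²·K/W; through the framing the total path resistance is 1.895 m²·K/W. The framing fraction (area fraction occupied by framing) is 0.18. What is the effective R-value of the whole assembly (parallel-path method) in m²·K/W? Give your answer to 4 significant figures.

U_eff = 0.82/4.66 + 0.18/1.895 = 0.17597 + 0.094987 = 0.27095
R_eff = 1/U_eff = 3.6907 m²·K/W

3.691 m²·K/W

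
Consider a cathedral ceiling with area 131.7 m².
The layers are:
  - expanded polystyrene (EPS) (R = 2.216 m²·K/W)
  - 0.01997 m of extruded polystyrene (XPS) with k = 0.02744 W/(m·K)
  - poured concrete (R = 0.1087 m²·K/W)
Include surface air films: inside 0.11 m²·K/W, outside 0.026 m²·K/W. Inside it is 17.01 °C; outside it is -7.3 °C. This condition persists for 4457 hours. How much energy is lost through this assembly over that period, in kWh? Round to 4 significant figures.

0.01997/0.02744 = 0.72777
R_total = 0.11 + 2.216 + 0.72777 + 0.1087 + 0.026 = 3.1885 m²·K/W
Q = 131.7 × (17.01 − (-7.3)) / 3.1885 = 1004.1 W
E = 1004.1 W × 4457 h / 1000 = 4475.4 kWh

4475 kWh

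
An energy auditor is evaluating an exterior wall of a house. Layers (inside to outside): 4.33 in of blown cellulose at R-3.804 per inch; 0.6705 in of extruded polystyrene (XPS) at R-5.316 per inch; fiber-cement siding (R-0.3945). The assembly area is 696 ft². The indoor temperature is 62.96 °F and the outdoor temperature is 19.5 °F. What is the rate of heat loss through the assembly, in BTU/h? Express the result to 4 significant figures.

4.33 × 3.804 = 16.471
0.6705 × 5.316 = 3.5644
R_total = 16.471 + 3.5644 + 0.3945 = 20.43 ft²·°F·h/BTU
Q = A·ΔT/R = 696 × (62.96 − 19.5) / 20.43 = 1480.6 BTU/h

1481 BTU/h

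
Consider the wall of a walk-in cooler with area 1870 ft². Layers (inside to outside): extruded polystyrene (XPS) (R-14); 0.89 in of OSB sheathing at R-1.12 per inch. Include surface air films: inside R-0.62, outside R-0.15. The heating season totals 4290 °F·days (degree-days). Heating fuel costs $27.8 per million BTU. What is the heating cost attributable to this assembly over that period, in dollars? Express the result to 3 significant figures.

0.89 × 1.12 = 0.9968
R_total = 0.62 + 14 + 0.9968 + 0.15 = 15.77 ft²·°F·h/BTU
E = A × HDD × 24 / R = 1870 × 4290 × 24 / 15.77 = 12210000 BTU
Cost = 12210000/10⁶ × 27.8 = $339.5

339 dollars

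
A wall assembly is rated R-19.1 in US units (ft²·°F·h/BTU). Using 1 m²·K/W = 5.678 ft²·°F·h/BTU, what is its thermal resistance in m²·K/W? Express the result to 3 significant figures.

R_SI = 19.1/5.678 = 3.364

3.36 m²·K/W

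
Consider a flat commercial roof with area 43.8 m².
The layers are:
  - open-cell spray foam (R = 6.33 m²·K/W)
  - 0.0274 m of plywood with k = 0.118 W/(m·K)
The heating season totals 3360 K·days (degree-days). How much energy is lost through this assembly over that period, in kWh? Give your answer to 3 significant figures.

538 kWh

0.0274/0.118 = 0.2322
R_total = 6.33 + 0.2322 = 6.562 m²·K/W
E = A × HDD × 24 / R / 1000 = 43.8 × 3360 × 24 / 6.562 / 1000 = 538.2 kWh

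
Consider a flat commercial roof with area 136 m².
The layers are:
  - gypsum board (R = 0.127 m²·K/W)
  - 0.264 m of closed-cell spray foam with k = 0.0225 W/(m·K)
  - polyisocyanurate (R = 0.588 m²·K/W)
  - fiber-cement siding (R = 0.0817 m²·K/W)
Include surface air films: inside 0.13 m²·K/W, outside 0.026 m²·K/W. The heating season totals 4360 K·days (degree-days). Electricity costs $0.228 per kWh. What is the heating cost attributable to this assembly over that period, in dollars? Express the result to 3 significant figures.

0.264/0.0225 = 11.73
R_total = 0.13 + 0.127 + 11.73 + 0.588 + 0.0817 + 0.026 = 12.69 m²·K/W
E = A × HDD × 24 / R / 1000 = 136 × 4360 × 24 / 12.69 / 1000 = 1122 kWh
Cost = 1122 × 0.228 = $255.8

256 dollars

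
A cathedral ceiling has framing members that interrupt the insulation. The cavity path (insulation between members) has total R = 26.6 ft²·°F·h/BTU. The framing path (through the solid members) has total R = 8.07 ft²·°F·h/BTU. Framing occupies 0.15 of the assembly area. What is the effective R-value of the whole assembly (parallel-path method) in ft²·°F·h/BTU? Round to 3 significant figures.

19.8 ft²·°F·h/BTU

U_eff = 0.85/26.6 + 0.15/8.07 = 0.03195 + 0.01859 = 0.05054
R_eff = 1/U_eff = 19.79 ft²·°F·h/BTU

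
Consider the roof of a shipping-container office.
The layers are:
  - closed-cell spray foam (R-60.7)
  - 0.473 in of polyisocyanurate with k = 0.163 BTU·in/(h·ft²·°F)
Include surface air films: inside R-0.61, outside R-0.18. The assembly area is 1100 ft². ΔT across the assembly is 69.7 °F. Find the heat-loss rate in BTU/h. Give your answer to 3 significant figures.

0.473/0.163 = 2.902
R_total = 0.61 + 60.7 + 2.902 + 0.18 = 64.39 ft²·°F·h/BTU
Q = A·ΔT/R = 1100 × 69.7 / 64.39 = 1191 BTU/h

1190 BTU/h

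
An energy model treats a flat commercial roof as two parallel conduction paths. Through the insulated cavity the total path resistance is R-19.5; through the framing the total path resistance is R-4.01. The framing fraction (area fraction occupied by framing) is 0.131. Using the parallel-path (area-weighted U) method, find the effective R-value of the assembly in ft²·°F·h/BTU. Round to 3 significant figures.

12.9 ft²·°F·h/BTU

U_eff = 0.869/19.5 + 0.131/4.01 = 0.04456 + 0.03267 = 0.07723
R_eff = 1/U_eff = 12.95 ft²·°F·h/BTU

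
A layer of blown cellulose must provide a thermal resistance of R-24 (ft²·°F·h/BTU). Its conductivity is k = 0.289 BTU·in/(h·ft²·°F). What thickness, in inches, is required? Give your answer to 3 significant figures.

L = R × k = 24 × 0.289 = 6.936 in

6.94 in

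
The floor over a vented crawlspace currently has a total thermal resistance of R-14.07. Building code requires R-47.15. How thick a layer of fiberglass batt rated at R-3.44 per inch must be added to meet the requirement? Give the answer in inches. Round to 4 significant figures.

ΔR = 47.15 − 14.07 = 33.08 ft²·°F·h/BTU
L = ΔR / (R/in) = 33.08/3.44 = 9.6163 in

9.616 in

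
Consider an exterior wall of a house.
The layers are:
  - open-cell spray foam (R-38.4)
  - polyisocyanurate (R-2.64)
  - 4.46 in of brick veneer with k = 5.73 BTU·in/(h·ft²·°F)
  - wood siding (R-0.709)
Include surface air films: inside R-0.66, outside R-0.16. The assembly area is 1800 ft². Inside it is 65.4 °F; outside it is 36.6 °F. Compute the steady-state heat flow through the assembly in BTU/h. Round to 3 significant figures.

1200 BTU/h

4.46/5.73 = 0.7784
R_total = 0.66 + 38.4 + 2.64 + 0.7784 + 0.709 + 0.16 = 43.35 ft²·°F·h/BTU
Q = A·ΔT/R = 1800 × (65.4 − 36.6) / 43.35 = 1196 BTU/h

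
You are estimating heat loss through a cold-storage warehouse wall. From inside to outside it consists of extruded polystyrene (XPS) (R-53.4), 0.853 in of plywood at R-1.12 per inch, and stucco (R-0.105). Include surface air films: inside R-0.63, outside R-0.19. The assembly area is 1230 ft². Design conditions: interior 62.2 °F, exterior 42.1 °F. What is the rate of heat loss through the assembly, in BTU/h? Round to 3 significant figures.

447 BTU/h

0.853 × 1.12 = 0.9554
R_total = 0.63 + 53.4 + 0.9554 + 0.105 + 0.19 = 55.28 ft²·°F·h/BTU
Q = A·ΔT/R = 1230 × (62.2 − 42.1) / 55.28 = 447.2 BTU/h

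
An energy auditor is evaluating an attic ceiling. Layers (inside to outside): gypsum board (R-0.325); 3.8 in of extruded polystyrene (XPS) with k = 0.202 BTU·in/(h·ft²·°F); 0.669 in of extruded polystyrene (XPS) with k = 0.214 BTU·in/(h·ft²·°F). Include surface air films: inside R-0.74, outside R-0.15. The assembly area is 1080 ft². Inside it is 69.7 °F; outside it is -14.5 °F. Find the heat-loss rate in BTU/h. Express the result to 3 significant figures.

3.8/0.202 = 18.81
0.669/0.214 = 3.126
R_total = 0.74 + 0.325 + 18.81 + 3.126 + 0.15 = 23.15 ft²·°F·h/BTU
Q = A·ΔT/R = 1080 × (69.7 − (-14.5)) / 23.15 = 3928 BTU/h

3930 BTU/h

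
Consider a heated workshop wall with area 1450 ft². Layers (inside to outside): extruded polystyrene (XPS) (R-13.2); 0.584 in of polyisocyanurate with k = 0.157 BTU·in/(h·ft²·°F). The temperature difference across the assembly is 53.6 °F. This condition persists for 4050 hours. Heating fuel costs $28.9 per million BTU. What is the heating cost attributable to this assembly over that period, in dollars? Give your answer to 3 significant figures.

538 dollars

0.584/0.157 = 3.72
R_total = 13.2 + 3.72 = 16.92 ft²·°F·h/BTU
Q = 1450 × 53.6 / 16.92 = 4593 BTU/h
E = 4593 × 4050 = 18600000 BTU
Cost = 18600000/10⁶ × 28.9 = $537.6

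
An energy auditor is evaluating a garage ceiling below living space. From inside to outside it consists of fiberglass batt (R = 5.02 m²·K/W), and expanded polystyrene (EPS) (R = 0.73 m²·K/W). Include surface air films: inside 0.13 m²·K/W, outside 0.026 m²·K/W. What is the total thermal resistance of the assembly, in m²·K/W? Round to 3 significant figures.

5.91 m²·K/W

R_total = 0.13 + 5.02 + 0.73 + 0.026 = 5.906 m²·K/W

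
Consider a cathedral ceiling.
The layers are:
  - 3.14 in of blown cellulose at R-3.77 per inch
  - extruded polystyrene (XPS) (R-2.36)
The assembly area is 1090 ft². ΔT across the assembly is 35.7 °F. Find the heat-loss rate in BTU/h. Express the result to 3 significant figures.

2740 BTU/h

3.14 × 3.77 = 11.84
R_total = 11.84 + 2.36 = 14.2 ft²·°F·h/BTU
Q = A·ΔT/R = 1090 × 35.7 / 14.2 = 2741 BTU/h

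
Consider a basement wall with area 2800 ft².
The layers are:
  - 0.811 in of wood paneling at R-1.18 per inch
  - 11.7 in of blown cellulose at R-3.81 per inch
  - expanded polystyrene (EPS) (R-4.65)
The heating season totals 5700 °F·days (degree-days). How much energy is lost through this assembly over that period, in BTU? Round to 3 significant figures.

7630000 BTU

0.811 × 1.18 = 0.957
11.7 × 3.81 = 44.58
R_total = 0.957 + 44.58 + 4.65 = 50.18 ft²·°F·h/BTU
E = A × HDD × 24 / R = 2800 × 5700 × 24 / 50.18 = 7633000 BTU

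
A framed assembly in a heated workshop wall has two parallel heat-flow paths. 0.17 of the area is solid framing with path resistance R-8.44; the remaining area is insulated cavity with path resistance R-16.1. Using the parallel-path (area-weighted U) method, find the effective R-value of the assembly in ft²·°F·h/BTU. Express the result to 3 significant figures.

13.9 ft²·°F·h/BTU

U_eff = 0.83/16.1 + 0.17/8.44 = 0.05155 + 0.02014 = 0.07169
R_eff = 1/U_eff = 13.95 ft²·°F·h/BTU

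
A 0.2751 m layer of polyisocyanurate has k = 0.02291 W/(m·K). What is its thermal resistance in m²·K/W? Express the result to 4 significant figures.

12.01 m²·K/W

R = L/k = 0.2751/0.02291 = 12.008 m²·K/W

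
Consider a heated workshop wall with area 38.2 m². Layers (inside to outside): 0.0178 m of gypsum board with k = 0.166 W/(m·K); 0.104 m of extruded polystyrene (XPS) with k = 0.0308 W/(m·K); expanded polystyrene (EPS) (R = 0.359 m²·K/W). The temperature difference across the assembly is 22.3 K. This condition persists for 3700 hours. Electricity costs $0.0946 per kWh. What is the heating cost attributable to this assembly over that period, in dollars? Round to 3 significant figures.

0.0178/0.166 = 0.1072
0.104/0.0308 = 3.377
R_total = 0.1072 + 3.377 + 0.359 = 3.843 m²·K/W
Q = 38.2 × 22.3 / 3.843 = 221.7 W
E = 221.7 W × 3700 h / 1000 = 820.2 kWh
Cost = 820.2 × 0.0946 = $77.59

77.6 dollars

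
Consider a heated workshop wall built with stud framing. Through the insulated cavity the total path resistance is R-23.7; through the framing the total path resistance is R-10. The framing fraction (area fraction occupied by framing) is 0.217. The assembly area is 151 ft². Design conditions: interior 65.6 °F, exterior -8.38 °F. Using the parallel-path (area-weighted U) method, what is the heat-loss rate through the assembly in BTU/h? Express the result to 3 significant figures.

611 BTU/h

U_eff = 0.783/23.7 + 0.217/10 = 0.03304 + 0.0217 = 0.05474
R_eff = 1/U_eff = 18.27 ft²·°F·h/BTU
Q = 151 × (65.6 − (-8.38)) / 18.27 = 611.5 BTU/h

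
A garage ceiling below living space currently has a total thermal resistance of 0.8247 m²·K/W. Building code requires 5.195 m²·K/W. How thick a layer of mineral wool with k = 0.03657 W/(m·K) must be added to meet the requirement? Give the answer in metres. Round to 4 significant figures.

0.1598 m

ΔR = 5.195 − 0.8247 = 4.3703 m²·K/W
L = ΔR × k = 4.3703 × 0.03657 = 0.15982 m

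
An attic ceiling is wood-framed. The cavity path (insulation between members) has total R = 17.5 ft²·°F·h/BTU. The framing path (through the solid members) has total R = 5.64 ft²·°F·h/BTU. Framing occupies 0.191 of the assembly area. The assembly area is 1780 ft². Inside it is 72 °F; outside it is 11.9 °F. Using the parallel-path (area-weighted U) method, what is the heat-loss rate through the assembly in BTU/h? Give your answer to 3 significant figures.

U_eff = 0.809/17.5 + 0.191/5.64 = 0.04623 + 0.03387 = 0.08009
R_eff = 1/U_eff = 12.49 ft²·°F·h/BTU
Q = 1780 × (72 − 11.9) / 12.49 = 8568 BTU/h

8570 BTU/h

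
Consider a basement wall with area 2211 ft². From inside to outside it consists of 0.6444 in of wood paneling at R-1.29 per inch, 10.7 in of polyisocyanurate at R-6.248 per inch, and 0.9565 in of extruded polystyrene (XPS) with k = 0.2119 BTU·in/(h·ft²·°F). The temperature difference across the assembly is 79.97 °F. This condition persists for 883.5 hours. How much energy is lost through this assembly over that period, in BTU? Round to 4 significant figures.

0.6444 × 1.29 = 0.83128
10.7 × 6.248 = 66.854
0.9565/0.2119 = 4.5139
R_total = 0.83128 + 66.854 + 4.5139 = 72.199 ft²·°F·h/BTU
Q = 2211 × 79.97 / 72.199 = 2449 BTU/h
E = 2449 × 883.5 = 2163700 BTU

2164000 BTU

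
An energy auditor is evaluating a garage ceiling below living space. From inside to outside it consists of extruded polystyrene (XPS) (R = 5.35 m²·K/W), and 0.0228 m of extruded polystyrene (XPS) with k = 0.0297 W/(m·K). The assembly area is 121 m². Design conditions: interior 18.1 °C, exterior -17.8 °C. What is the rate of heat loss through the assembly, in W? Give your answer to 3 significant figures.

710 W

0.0228/0.0297 = 0.7677
R_total = 5.35 + 0.7677 = 6.118 m²·K/W
Q = A·ΔT/R = 121 × (18.1 − (-17.8)) / 6.118 = 710.1 W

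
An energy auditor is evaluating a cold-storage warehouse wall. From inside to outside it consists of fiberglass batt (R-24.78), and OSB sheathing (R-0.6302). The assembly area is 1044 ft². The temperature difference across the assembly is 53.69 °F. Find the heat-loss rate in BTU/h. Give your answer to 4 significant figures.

R_total = 24.78 + 0.6302 = 25.41 ft²·°F·h/BTU
Q = A·ΔT/R = 1044 × 53.69 / 25.41 = 2205.9 BTU/h

2206 BTU/h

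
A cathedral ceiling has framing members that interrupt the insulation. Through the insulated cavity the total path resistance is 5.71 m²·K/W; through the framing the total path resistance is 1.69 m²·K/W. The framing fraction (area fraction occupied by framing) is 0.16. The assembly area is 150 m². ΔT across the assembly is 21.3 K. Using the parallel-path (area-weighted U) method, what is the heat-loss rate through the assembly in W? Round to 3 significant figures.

773 W

U_eff = 0.84/5.71 + 0.16/1.69 = 0.1471 + 0.09467 = 0.2418
R_eff = 1/U_eff = 4.136 m²·K/W
Q = 150 × 21.3 / 4.136 = 772.5 W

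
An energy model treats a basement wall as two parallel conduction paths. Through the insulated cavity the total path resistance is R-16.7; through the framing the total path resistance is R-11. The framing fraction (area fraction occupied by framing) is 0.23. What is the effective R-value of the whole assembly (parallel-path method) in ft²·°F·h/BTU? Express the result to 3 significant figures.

U_eff = 0.77/16.7 + 0.23/11 = 0.04611 + 0.02091 = 0.06702
R_eff = 1/U_eff = 14.92 ft²·°F·h/BTU

14.9 ft²·°F·h/BTU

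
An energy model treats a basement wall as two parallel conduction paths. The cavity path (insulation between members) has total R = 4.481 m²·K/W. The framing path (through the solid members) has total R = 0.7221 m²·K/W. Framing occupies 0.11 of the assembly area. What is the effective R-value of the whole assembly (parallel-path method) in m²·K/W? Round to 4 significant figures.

2.849 m²·K/W

U_eff = 0.89/4.481 + 0.11/0.7221 = 0.19862 + 0.15233 = 0.35095
R_eff = 1/U_eff = 2.8494 m²·K/W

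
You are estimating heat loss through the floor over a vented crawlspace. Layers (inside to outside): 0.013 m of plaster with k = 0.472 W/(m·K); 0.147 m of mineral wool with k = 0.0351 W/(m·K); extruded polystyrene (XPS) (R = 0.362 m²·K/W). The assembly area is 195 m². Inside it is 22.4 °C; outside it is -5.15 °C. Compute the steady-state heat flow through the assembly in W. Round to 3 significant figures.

0.013/0.472 = 0.02754
0.147/0.0351 = 4.188
R_total = 0.02754 + 4.188 + 0.362 = 4.578 m²·K/W
Q = A·ΔT/R = 195 × (22.4 − (-5.15)) / 4.578 = 1174 W

1170 W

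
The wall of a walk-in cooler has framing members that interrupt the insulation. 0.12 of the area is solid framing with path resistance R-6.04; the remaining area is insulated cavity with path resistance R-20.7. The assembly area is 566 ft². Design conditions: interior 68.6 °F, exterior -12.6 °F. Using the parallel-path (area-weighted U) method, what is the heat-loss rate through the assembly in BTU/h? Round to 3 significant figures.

U_eff = 0.88/20.7 + 0.12/6.04 = 0.04251 + 0.01987 = 0.06238
R_eff = 1/U_eff = 16.03 ft²·°F·h/BTU
Q = 566 × (68.6 − (-12.6)) / 16.03 = 2867 BTU/h

2870 BTU/h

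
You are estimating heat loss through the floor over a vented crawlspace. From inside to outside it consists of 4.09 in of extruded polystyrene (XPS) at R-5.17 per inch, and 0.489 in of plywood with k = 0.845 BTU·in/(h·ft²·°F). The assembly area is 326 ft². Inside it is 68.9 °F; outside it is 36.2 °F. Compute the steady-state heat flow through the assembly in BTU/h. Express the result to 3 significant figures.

4.09 × 5.17 = 21.15
0.489/0.845 = 0.5787
R_total = 21.15 + 0.5787 = 21.72 ft²·°F·h/BTU
Q = A·ΔT/R = 326 × (68.9 − 36.2) / 21.72 = 490.7 BTU/h

491 BTU/h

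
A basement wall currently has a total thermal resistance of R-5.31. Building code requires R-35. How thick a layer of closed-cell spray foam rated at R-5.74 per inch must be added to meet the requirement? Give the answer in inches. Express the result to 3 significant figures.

ΔR = 35 − 5.31 = 29.69 ft²·°F·h/BTU
L = ΔR / (R/in) = 29.69/5.74 = 5.172 in

5.17 in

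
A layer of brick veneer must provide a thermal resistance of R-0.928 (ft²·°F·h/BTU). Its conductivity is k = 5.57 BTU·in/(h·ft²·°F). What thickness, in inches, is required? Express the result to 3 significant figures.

5.17 in

L = R × k = 0.928 × 5.57 = 5.169 in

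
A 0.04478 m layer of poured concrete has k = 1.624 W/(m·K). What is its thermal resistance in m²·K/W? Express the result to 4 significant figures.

0.02757 m²·K/W

R = L/k = 0.04478/1.624 = 0.027574 m²·K/W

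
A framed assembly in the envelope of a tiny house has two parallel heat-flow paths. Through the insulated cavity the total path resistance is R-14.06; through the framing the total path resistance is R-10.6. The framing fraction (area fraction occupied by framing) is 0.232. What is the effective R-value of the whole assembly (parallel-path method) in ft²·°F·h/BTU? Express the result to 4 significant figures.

U_eff = 0.768/14.06 + 0.232/10.6 = 0.054623 + 0.021887 = 0.07651
R_eff = 1/U_eff = 13.07 ft²·°F·h/BTU

13.07 ft²·°F·h/BTU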